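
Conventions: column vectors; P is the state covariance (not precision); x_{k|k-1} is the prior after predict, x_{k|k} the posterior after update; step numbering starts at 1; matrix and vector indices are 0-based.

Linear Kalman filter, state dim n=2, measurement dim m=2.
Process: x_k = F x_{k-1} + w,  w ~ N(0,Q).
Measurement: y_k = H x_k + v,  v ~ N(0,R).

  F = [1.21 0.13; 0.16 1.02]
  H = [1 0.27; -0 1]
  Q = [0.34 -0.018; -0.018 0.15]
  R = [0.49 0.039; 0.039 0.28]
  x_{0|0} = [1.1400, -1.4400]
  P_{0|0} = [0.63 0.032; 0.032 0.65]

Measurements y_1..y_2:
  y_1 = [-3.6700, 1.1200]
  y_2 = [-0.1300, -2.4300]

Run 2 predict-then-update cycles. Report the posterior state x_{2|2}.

step 1: x^-=[1.1922, -1.2864]  P^-=[1.2834 0.2303; 0.2303 0.8528]  S=[1.9600 0.4996; 0.4996 1.1328]  K=[0.7151 -0.1121; 0.0486 0.7314]  nu=[-4.5149, 2.4064]  x^+=[-2.3061, 0.2544]  P^+=[0.3470 -0.0035; -0.0035 0.2067]
step 2: x^-=[-2.7573, -0.1095]  P^-=[0.8504 0.0722; 0.0722 0.3728]  S=[1.4066 0.2119; 0.2119 0.6528]  K=[0.6327 -0.0947; 0.0388 0.5585]  nu=[2.6568, -2.3205]  x^+=[-0.8564, -1.3024]  P^+=[0.3068 -0.0018; -0.0018 0.1579]

x_post = [-0.8564, -1.3024]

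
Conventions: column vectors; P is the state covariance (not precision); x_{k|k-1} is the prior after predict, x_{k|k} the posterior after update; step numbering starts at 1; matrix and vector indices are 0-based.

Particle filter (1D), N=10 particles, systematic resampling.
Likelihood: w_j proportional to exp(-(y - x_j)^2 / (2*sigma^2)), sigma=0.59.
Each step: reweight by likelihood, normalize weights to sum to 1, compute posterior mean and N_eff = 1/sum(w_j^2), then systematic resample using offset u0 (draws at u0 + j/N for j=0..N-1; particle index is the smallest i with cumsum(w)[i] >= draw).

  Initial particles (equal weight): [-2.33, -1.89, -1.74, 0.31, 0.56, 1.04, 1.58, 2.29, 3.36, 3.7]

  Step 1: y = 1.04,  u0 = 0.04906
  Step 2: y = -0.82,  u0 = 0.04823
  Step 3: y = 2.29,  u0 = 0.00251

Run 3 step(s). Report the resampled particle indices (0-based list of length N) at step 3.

step 1: w=[0.0000, 0.0000, 0.0000, 0.1578, 0.2437, 0.3392, 0.2232, 0.0360, 0.0001, 0.0000]  mean=0.9737  Neff=3.9927  idx=[3, 3, 4, 4, 5, 5, 5, 6, 6, 6]
step 2: w=[0.3393, 0.3393, 0.1378, 0.1378, 0.0148, 0.0148, 0.0148, 0.0005, 0.0005, 0.0005]  mean=0.4133  Neff=3.7196  idx=[0, 0, 0, 1, 1, 1, 1, 2, 3, 3]
step 3: w=[0.0544, 0.0544, 0.0544, 0.0544, 0.0544, 0.0544, 0.0544, 0.2063, 0.2063, 0.2063]  mean=0.4647  Neff=6.7371  idx=[0, 1, 3, 5, 7, 7, 8, 8, 9, 9]

resampled_idx = [0, 1, 3, 5, 7, 7, 8, 8, 9, 9]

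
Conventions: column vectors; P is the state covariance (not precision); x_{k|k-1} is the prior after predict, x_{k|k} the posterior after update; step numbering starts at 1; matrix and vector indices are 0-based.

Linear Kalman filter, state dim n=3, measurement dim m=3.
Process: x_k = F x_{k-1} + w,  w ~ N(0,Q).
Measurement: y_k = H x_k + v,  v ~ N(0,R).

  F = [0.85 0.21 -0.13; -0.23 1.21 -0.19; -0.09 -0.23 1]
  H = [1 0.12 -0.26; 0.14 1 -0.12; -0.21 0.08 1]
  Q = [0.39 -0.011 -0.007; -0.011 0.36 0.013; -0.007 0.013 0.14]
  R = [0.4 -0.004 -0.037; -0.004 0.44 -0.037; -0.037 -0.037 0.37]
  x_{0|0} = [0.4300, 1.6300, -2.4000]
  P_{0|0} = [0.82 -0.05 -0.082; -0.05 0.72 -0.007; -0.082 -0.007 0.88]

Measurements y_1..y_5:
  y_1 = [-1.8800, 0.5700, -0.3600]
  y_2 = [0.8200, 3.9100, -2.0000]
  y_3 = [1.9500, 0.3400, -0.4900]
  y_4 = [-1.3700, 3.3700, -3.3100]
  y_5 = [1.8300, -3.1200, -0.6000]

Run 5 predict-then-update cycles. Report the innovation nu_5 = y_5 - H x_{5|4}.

step 1: x^-=[1.0198, 2.3294, -2.8136]  P^-=[1.0297 -0.0035 -0.2805; -0.0035 1.5132 -0.3261; -0.2805 -0.3261 1.0806]  S=[1.6900 0.4853 -0.8481; 0.4853 2.0756 -0.4445; -0.8481 -0.4445 1.5715]  K=[0.6907 -0.0696 0.0367; -0.0295 0.7699 0.0719; 0.0191 -0.0948 0.6920]  nu=[-3.9109, -2.2398, 2.4814]  x^+=[-1.4342, 0.8985, -0.9588]  P^+=[0.2988 -0.0695 0.0589; -0.0695 0.3408 -0.0427; 0.0589 -0.0427 0.2746]
step 2: x^-=[-0.9058, 1.5992, -1.0363]  P^-=[0.5901 -0.0435 -0.0266; -0.0435 0.9482 -0.1900; -0.0266 -0.1900 0.4412]  S=[1.0488 0.2182 -0.3158; 0.2182 1.4404 -0.2154; -0.3158 -0.2154 0.8255]  K=[0.5824 -0.0556 0.0217; -0.0137 0.6786 0.0446; 0.0155 -0.0984 0.5031]  nu=[1.2644, 2.3133, -1.2818]  x^+=[-0.3259, 3.0946, -1.8892]  P^+=[0.2512 -0.0573 0.0459; -0.0573 0.2997 -0.0441; 0.0459 -0.0441 0.2024]
step 3: x^-=[0.6184, 4.1783, -2.5716]  P^-=[0.5599 -0.0324 -0.0258; -0.0324 0.8756 -0.1655; -0.0258 -0.1655 0.3699]  S=[1.0135 0.2075 -0.2877; 0.2075 1.3634 -0.1895; -0.2877 -0.1895 0.7556]  K=[0.5684 -0.0490 0.0110; -0.0083 0.6610 0.0453; 0.0098 -0.0942 0.4593]  nu=[0.1616, -4.2335, 1.8772]  x^+=[0.9383, 1.4637, -1.3089]  P^+=[0.2441 -0.0536 0.0404; -0.0536 0.2917 -0.0420; 0.0404 -0.0420 0.1849]
step 4: x^-=[1.2751, 1.8039, -1.7300]  P^-=[0.5566 -0.0296 -0.0276; -0.0296 0.8592 -0.1565; -0.0276 -0.1565 0.3521]  S=[1.0098 0.2052 -0.2834; 0.2052 1.3454 -0.1805; -0.2834 -0.1805 0.7397]  K=[0.5663 -0.0470 0.0070; -0.0071 0.6570 0.0474; 0.0077 -0.0917 0.4475]  nu=[-3.3113, 1.1800, -1.4565]  x^+=[-0.6659, 2.5335, -2.5154]  P^+=[0.2428 -0.0526 0.0386; -0.0526 0.2898 -0.0407; 0.0386 -0.0407 0.1800]
step 5: x^-=[0.2930, 3.6966, -3.0382]  P^-=[0.5562 -0.0290 -0.0282; -0.0290 0.8550 -0.1532; -0.0282 -0.1532 0.3470]  S=[1.0092 0.2043 -0.2824; 0.2043 1.3405 -0.1772; -0.2824 -0.1772 0.7353]  K=[0.5659 -0.0465 0.0057; -0.0068 0.6560 0.0485; 0.0070 -0.0906 0.4441]  nu=[0.3035, -7.2222, 2.2040]  x^+=[0.8131, -0.9361, -1.4026]  P^+=[0.2425 -0.0523 0.0380; -0.0523 0.2894 -0.0402; 0.0380 -0.0402 0.1786]

innov = [0.3035, -7.2222, 2.2040]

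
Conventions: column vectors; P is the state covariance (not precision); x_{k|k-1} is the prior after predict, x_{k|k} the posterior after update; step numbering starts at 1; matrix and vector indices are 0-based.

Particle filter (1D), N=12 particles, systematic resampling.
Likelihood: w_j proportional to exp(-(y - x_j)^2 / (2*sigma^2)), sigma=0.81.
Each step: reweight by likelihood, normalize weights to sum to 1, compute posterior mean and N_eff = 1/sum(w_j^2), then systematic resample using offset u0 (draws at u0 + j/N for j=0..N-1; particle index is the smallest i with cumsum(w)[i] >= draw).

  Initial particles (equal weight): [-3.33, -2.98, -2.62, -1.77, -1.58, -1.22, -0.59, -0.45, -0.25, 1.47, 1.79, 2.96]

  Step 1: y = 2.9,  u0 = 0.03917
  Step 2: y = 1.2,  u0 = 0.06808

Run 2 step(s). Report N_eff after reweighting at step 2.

step 1: w=[0.0000, 0.0000, 0.0000, 0.0000, 0.0000, 0.0000, 0.0001, 0.0001, 0.0003, 0.1316, 0.2445, 0.6235]  mean=2.4763  Neff=2.1470  idx=[9, 9, 10, 10, 10, 11, 11, 11, 11, 11, 11, 11]
step 2: w=[0.1949, 0.1949, 0.1580, 0.1580, 0.1580, 0.0194, 0.0194, 0.0194, 0.0194, 0.0194, 0.0194, 0.0194]  mean=1.8245  Neff=6.5128  idx=[0, 0, 1, 1, 2, 2, 3, 3, 4, 4, 6, 11]

N_eff = 6.5128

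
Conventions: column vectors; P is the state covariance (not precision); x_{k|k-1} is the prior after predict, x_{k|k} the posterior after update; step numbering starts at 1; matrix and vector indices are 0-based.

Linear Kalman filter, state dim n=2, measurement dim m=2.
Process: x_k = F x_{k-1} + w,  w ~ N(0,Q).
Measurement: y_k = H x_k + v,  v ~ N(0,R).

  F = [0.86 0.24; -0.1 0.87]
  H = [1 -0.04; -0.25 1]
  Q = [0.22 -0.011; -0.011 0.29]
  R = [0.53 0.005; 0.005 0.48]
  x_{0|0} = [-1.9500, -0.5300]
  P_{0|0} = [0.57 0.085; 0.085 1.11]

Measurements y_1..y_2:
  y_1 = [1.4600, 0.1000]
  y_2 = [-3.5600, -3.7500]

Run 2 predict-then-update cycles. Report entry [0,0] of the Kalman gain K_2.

K[0,0] = 0.4902

step 1: x^-=[-1.8042, -0.2661]  P^-=[0.7406 0.2333; 0.2333 1.1211]  S=[1.2537 0.0106; 0.0106 1.5307]  K=[0.5830 0.0274; 0.1444 0.6933]  nu=[3.2536, -0.0849]  x^+=[0.0904, 0.1449]  P^+=[0.3129 0.0943; 0.0943 0.3571]
step 2: x^-=[0.1125, 0.1170]  P^-=[0.5109 0.1049; 0.1049 0.5470]  S=[1.0334 -0.0386; -0.0386 1.0065]  K=[0.4902 -0.0038; 0.0999 0.5212]  nu=[-3.6679, -3.8389]  x^+=[-1.6707, -2.2502]  P^+=[0.2624 0.0662; 0.0662 0.2673]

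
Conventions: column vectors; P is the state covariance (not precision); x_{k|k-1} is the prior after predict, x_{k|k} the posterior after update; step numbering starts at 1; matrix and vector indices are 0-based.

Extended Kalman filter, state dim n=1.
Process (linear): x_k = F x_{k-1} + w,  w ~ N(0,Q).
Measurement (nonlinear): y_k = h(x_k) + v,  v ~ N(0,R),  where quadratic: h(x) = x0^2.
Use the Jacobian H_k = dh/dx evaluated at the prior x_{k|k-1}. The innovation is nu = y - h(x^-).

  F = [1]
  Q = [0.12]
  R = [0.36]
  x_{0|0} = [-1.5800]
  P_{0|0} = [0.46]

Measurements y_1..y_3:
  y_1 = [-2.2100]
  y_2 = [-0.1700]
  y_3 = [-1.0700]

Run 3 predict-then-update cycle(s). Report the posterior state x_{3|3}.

step 1: x^-=[-1.5800]  P^-=[0.5800]  H_jac=[-3.1600]  S=[6.1516]  K=[-0.2979]  nu=[-4.7064]  x^+=[-0.1778]  P^+=[0.0339]
step 2: x^-=[-0.1778]  P^-=[0.1539]  H_jac=[-0.3556]  S=[0.3795]  K=[-0.1443]  nu=[-0.2016]  x^+=[-0.1487]  P^+=[0.1460]
step 3: x^-=[-0.1487]  P^-=[0.2660]  H_jac=[-0.2974]  S=[0.3835]  K=[-0.2063]  nu=[-1.0921]  x^+=[0.0766]  P^+=[0.2497]

x_post = [0.0766]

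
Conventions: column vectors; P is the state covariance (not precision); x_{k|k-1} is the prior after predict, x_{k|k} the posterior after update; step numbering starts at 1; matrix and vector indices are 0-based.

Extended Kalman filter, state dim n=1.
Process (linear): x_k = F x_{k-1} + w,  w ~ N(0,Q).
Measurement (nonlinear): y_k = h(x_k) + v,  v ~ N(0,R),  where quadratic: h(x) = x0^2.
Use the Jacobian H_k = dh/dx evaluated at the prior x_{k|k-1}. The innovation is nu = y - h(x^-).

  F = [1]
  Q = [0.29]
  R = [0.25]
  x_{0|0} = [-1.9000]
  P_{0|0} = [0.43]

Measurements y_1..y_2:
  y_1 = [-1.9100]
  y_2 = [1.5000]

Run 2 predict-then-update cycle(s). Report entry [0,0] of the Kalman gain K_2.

step 1: x^-=[-1.9000]  P^-=[0.7200]  H_jac=[-3.8000]  S=[10.6468]  K=[-0.2570]  nu=[-5.5200]  x^+=[-0.4815]  P^+=[0.0169]
step 2: x^-=[-0.4815]  P^-=[0.3069]  H_jac=[-0.9630]  S=[0.5346]  K=[-0.5528]  nu=[1.2682]  x^+=[-1.1826]  P^+=[0.1435]

K[0,0] = -0.5528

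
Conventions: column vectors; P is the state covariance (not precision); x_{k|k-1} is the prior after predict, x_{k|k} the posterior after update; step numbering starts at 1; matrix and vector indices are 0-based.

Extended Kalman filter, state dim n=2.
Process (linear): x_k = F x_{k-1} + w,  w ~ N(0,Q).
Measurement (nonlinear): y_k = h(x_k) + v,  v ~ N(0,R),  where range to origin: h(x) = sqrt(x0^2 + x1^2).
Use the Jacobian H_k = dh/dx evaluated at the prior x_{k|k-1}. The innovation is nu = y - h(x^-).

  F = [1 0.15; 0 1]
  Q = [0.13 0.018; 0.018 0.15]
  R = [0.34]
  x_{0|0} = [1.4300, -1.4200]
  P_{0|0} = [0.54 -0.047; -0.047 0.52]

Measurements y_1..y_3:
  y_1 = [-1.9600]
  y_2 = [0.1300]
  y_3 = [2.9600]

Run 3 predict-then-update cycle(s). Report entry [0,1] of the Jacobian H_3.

H_jac[0,1] = 0.8122

step 1: x^-=[1.2170, -1.4200]  P^-=[0.6676 0.0490; 0.0490 0.6700]  H_jac=[0.6507 -0.7593]  S=[0.9606]  K=[0.4135; -0.4964]  nu=[-3.8302]  x^+=[-0.3669, 0.4814]  P^+=[0.5033 0.2462; 0.2462 0.4333]
step 2: x^-=[-0.2947, 0.4814]  P^-=[0.7169 0.3292; 0.3292 0.5833]  H_jac=[-0.5222 0.8528]  S=[0.6665]  K=[-0.1405; 0.4884]  nu=[-0.4344]  x^+=[-0.2337, 0.2692]  P^+=[0.7038 0.3749; 0.3749 0.4243]
step 3: x^-=[-0.1933, 0.2692]  P^-=[0.9558 0.4566; 0.4566 0.5743]  H_jac=[-0.5834 0.8122]  S=[0.6115]  K=[-0.3054; 0.3272]  nu=[2.6286]  x^+=[-0.9962, 1.1294]  P^+=[0.8988 0.5177; 0.5177 0.5088]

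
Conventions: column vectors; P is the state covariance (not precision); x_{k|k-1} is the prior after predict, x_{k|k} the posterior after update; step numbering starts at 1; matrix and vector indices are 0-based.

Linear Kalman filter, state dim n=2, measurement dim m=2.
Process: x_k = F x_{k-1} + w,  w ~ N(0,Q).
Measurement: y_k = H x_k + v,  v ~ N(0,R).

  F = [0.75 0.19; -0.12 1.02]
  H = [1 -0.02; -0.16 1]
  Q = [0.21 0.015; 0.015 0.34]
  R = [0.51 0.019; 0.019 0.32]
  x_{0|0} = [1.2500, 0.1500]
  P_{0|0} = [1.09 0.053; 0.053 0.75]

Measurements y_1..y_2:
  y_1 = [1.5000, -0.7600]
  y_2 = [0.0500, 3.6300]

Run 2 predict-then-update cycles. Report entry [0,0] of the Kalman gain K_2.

step 1: x^-=[0.9660, 0.0030]  P^-=[0.8653 0.1016; 0.1016 1.1230]  S=[1.3717 -0.0400; -0.0400 1.4327]  K=[0.6291 -0.0082; 0.0803 0.7748]  nu=[0.5341, -0.6084]  x^+=[1.3070, -0.4255]  P^+=[0.3219 0.0608; 0.0608 0.2592]
step 2: x^-=[0.8994, -0.5909]  P^-=[0.4178 0.0814; 0.0814 0.5994]  S=[0.9248 0.0218; 0.0218 0.9040]  K=[0.4499 0.0052; 0.0598 0.6472]  nu=[-0.8612, 4.3648]  x^+=[0.5348, 2.1824]  P^+=[0.2305 0.0471; 0.0471 0.2158]

K[0,0] = 0.4499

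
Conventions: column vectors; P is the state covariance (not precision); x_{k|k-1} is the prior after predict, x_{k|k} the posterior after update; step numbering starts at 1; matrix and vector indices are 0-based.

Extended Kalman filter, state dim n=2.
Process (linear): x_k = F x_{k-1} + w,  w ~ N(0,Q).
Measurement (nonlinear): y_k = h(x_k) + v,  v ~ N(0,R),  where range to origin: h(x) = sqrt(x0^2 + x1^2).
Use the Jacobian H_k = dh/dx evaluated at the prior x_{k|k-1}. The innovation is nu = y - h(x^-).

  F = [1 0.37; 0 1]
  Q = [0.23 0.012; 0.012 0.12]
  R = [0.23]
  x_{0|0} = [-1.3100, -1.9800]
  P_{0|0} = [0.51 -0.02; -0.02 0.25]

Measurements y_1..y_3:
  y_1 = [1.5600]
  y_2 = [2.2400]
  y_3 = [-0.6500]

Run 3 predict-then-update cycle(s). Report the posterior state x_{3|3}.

step 1: x^-=[-2.0426, -1.9800]  P^-=[0.7594 0.0845; 0.0845 0.3700]  H_jac=[-0.7180 -0.6960]  S=[0.8852]  K=[-0.6824; -0.3595]  nu=[-1.2848]  x^+=[-1.1659, -1.5182]  P^+=[0.3472 -0.1326; -0.1326 0.2556]
step 2: x^-=[-1.7276, -1.5182]  P^-=[0.5140 -0.0261; -0.0261 0.3756]  H_jac=[-0.7512 -0.6601]  S=[0.6579]  K=[-0.5608; -0.3471]  nu=[-0.0599]  x^+=[-1.6940, -1.4974]  P^+=[0.3071 -0.1541; -0.1541 0.2963]
step 3: x^-=[-2.2480, -1.4974]  P^-=[0.4637 -0.0325; -0.0325 0.4163]  H_jac=[-0.8323 -0.5544]  S=[0.6491]  K=[-0.5667; -0.3139]  nu=[-3.3511]  x^+=[-0.3489, -0.4455]  P^+=[0.2552 -0.1480; -0.1480 0.3524]

x_post = [-0.3489, -0.4455]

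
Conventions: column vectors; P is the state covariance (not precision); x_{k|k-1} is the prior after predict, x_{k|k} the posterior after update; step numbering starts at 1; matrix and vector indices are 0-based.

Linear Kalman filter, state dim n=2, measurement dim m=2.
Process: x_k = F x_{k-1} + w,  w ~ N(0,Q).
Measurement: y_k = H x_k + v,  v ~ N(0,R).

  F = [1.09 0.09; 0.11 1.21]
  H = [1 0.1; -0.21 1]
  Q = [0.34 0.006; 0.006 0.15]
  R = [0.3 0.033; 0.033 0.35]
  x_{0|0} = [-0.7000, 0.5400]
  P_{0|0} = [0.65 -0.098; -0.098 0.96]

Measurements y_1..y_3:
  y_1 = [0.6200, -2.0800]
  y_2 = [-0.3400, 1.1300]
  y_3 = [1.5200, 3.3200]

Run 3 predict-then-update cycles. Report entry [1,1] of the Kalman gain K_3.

step 1: x^-=[-0.7144, 0.5764]  P^-=[1.1008 0.0583; 0.0583 1.5373]  S=[1.4278 0.0126; 0.0126 1.9114]  K=[0.7759 -0.0956; 0.1414 0.7970]  nu=[1.2768, -2.8064]  x^+=[0.5445, -1.4796]  P^+=[0.2257 0.0395; 0.0395 0.2919]
step 2: x^-=[0.4603, -1.7304]  P^-=[0.6182 0.1174; 0.1174 0.5906]  S=[0.9476 0.0772; 0.0772 0.9186]  K=[0.6705 -0.0699; 0.1370 0.6046]  nu=[-0.6272, 2.9571]  x^+=[-0.1669, -0.0284]  P^+=[0.1950 0.0386; 0.0386 0.2243]
step 3: x^-=[-0.1844, -0.0527]  P^-=[0.5810 0.1051; 0.1051 0.4910]  S=[0.9070 0.0630; 0.0630 0.8224]  K=[0.6572 -0.0709; 0.1311 0.5601]  nu=[1.7097, 3.3340]  x^+=[0.7028, 2.0388]  P^+=[0.1911 0.0370; 0.0370 0.2081]

K[1,1] = 0.5601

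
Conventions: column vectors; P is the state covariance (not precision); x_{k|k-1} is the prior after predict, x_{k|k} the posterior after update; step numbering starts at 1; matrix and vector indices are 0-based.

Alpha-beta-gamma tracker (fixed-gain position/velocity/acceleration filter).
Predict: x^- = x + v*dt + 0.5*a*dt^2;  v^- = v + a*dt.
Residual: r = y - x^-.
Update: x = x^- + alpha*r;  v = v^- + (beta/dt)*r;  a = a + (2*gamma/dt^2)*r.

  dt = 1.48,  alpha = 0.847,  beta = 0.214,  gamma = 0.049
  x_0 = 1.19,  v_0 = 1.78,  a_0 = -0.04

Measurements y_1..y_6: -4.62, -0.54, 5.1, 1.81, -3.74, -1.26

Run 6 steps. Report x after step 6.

step 1: x_pred=3.7806  r=-8.4006  x^+=-3.3347  v^+=0.5061  a^+=-0.4158
step 2: x_pred=-3.0411  r=2.5011  x^+=-0.9227  v^+=0.2523  a^+=-0.3039
step 3: x_pred=-0.8821  r=5.9821  x^+=4.1847  v^+=0.6674  a^+=-0.0363
step 4: x_pred=5.1328  r=-3.3228  x^+=2.3184  v^+=0.1333  a^+=-0.1850
step 5: x_pred=2.3130  r=-6.0530  x^+=-2.8139  v^+=-1.0157  a^+=-0.4558
step 6: x_pred=-4.8163  r=3.5563  x^+=-1.8041  v^+=-1.1761  a^+=-0.2967

x_post = -1.8041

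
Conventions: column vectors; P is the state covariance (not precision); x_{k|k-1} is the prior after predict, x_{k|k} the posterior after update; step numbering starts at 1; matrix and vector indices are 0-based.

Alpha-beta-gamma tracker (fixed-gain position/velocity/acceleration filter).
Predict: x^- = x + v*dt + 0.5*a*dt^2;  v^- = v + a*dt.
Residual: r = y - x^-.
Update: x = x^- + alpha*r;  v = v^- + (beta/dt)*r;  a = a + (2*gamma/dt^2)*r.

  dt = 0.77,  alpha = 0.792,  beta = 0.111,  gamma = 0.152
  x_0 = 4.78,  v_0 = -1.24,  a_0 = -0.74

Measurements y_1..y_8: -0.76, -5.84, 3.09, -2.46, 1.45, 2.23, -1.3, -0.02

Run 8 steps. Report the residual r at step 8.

step 1: x_pred=3.6058  r=-4.3658  x^+=0.1481  v^+=-2.4392  a^+=-2.9785
step 2: x_pred=-2.6130  r=-3.2270  x^+=-5.1688  v^+=-5.1978  a^+=-4.6331
step 3: x_pred=-10.5446  r=13.6346  x^+=0.2540  v^+=-6.7998  a^+=2.3578
step 4: x_pred=-4.2828  r=1.8228  x^+=-2.8391  v^+=-4.7215  a^+=3.2925
step 5: x_pred=-5.4986  r=6.9486  x^+=0.0047  v^+=-1.1846  a^+=6.8553
step 6: x_pred=1.1248  r=1.1052  x^+=2.0001  v^+=4.2533  a^+=7.4219
step 7: x_pred=7.4754  r=-8.7754  x^+=0.5253  v^+=8.7031  a^+=2.9225
step 8: x_pred=8.0931  r=-8.1131  x^+=1.6675  v^+=9.7839  a^+=-1.2374

resid = -8.1131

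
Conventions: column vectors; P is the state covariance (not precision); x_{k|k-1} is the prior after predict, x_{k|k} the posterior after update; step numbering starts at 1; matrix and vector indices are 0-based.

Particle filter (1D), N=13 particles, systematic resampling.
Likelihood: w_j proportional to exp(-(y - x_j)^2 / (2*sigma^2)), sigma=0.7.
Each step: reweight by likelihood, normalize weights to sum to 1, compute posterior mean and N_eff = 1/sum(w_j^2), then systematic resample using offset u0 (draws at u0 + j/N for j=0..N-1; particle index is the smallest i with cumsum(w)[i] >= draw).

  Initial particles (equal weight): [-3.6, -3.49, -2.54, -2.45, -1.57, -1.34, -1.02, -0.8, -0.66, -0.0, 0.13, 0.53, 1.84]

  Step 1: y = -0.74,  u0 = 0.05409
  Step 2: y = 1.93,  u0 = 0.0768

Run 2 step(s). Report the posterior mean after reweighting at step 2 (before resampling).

step 1: w=[0.0000, 0.0001, 0.0068, 0.0093, 0.0914, 0.1279, 0.1704, 0.1839, 0.1834, 0.1056, 0.0853, 0.0356, 0.0002]  mean=-0.7671  Neff=7.0894  idx=[4, 5, 5, 6, 6, 7, 7, 8, 8, 8, 9, 10, 11]
step 2: w=[0.0000, 0.0001, 0.0001, 0.0007, 0.0007, 0.0025, 0.0025, 0.0054, 0.0054, 0.0054, 0.1124, 0.1843, 0.6806]  mean=0.3684  Neff=1.9611  idx=[10, 11, 11, 11, 12, 12, 12, 12, 12, 12, 12, 12, 12]

post_mean = 0.3684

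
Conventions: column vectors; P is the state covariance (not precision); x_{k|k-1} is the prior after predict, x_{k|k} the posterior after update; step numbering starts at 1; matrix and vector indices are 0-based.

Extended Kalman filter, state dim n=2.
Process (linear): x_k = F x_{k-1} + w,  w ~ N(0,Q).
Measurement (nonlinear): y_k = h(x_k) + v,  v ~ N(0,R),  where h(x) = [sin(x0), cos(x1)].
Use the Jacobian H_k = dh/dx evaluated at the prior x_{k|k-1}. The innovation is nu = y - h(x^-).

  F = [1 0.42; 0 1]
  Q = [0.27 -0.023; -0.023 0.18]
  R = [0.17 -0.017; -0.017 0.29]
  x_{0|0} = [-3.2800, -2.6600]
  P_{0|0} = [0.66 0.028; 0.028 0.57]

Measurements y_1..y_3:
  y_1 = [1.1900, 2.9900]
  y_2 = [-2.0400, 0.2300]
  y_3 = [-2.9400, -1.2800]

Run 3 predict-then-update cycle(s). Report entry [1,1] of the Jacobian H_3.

step 1: x^-=[-4.3972, -2.6600]  P^-=[1.0541 0.2444; 0.2444 0.7500]  H_jac=[-0.3100 0.0000; 0.0000 0.4632]  S=[0.2713 -0.0521; -0.0521 0.4509]  K=[-1.1825 0.1144; -0.1343 0.7549]  nu=[0.2393, 3.8763]  x^+=[-4.2365, 0.2341]  P^+=[0.6547 0.1151; 0.1151 0.4776]
step 2: x^-=[-4.1382, 0.2341]  P^-=[1.1056 0.2926; 0.2926 0.6576]  H_jac=[-0.5432 0.0000; 0.0000 -0.2320]  S=[0.4962 0.0199; 0.0199 0.3254]  K=[-1.2049 -0.1350; -0.3023 -0.4503]  nu=[-2.8796, -0.7427]  x^+=[-0.5683, 1.4391]  P^+=[0.3729 0.0805; 0.0805 0.5408]
step 3: x^-=[0.0361, 1.4391]  P^-=[0.8059 0.2847; 0.2847 0.7208]  H_jac=[0.9993 0.0000; 0.0000 -0.9913]  S=[0.9749 -0.2990; -0.2990 0.9984]  K=[0.8143 -0.0388; 0.0796 -0.6919]  nu=[-2.9761, -1.4113]  x^+=[-2.3325, 2.1787]  P^+=[0.1392 0.0253; 0.0253 0.2038]

H_jac[1,1] = -0.9913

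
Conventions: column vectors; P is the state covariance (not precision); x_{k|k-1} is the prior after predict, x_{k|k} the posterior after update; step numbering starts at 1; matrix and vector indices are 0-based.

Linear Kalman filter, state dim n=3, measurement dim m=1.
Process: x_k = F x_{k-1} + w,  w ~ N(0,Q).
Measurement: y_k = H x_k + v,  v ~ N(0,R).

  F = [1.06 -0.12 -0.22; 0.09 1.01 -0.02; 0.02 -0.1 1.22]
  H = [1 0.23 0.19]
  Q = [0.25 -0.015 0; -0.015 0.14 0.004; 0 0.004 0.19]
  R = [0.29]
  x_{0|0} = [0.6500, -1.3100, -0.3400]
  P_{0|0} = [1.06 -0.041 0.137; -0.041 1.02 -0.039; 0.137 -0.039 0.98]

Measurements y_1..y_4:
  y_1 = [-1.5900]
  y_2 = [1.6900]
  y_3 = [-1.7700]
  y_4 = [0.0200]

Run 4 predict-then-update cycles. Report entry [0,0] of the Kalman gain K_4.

step 1: x^-=[0.9210, -1.2578, -0.2708]  P^-=[1.4476 -0.0737 -0.0425; -0.0737 1.1831 -0.1546; -0.0425 -0.1546 1.6756]  S=[1.7971]  K=[0.7916; 0.0941; 0.1337]  nu=[-2.1703]  x^+=[-0.7969, -1.4619, -0.5610]  P^+=[0.3215 -0.2075 -0.2327; -0.2075 1.1672 -0.1772; -0.2327 -0.1772 1.6435]
step 2: x^-=[-0.5459, -1.5371, -0.5542]  P^-=[0.8596 -0.2900 -0.6757; -0.2900 1.3042 -0.3999; -0.6757 -0.3999 2.6807]  S=[0.8902]  K=[0.7464; -0.0741; -0.2902]  nu=[2.6947]  x^+=[1.4655, -1.7368, -1.3362]  P^+=[0.3636 -0.2407 -0.4828; -0.2407 1.2993 -0.4191; -0.4828 -0.4191 2.6057]
step 3: x^-=[2.0558, -1.5956, -1.4271]  P^-=[1.0676 -0.2695 -1.2201; -0.2695 1.4443 -0.7629; -1.2201 -0.7629 4.1611]  S=[0.9300]  K=[0.8321; -0.0885; -0.6506]  nu=[-3.1877]  x^+=[-0.5967, -1.3136, 0.6467]  P^+=[0.4237 -0.2011 -0.7167; -0.2011 1.4370 -0.8164; -0.7167 -0.8164 3.7676]
step 4: x^-=[-0.6171, -1.3933, 0.9083]  P^-=[1.2715 -0.1364 -1.7853; -0.1364 1.6099 -1.3206; -1.7853 -1.3206 5.9772]  S=[1.0058]  K=[0.8957; -0.0170; -0.9479]  nu=[0.7850]  x^+=[0.0860, -1.4066, 0.1642]  P^+=[0.4646 -0.1211 -0.9314; -0.1211 1.6096 -1.3368; -0.9314 -1.3368 5.0735]

K[0,0] = 0.8957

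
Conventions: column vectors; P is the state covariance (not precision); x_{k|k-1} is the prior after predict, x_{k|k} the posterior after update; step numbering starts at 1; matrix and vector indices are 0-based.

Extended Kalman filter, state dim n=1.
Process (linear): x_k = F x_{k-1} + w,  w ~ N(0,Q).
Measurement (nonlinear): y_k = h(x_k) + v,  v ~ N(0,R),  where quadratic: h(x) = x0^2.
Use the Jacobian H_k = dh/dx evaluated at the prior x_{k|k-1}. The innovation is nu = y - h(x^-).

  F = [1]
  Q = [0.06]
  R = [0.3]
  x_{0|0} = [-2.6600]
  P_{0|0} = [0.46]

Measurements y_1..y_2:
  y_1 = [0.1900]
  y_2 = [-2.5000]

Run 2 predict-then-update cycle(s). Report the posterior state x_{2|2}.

x_post = [-0.3633]

step 1: x^-=[-2.6600]  P^-=[0.5200]  H_jac=[-5.3200]  S=[15.0172]  K=[-0.1842]  nu=[-6.8856]  x^+=[-1.3916]  P^+=[0.0104]
step 2: x^-=[-1.3916]  P^-=[0.0704]  H_jac=[-2.7831]  S=[0.8452]  K=[-0.2318]  nu=[-4.4365]  x^+=[-0.3633]  P^+=[0.0250]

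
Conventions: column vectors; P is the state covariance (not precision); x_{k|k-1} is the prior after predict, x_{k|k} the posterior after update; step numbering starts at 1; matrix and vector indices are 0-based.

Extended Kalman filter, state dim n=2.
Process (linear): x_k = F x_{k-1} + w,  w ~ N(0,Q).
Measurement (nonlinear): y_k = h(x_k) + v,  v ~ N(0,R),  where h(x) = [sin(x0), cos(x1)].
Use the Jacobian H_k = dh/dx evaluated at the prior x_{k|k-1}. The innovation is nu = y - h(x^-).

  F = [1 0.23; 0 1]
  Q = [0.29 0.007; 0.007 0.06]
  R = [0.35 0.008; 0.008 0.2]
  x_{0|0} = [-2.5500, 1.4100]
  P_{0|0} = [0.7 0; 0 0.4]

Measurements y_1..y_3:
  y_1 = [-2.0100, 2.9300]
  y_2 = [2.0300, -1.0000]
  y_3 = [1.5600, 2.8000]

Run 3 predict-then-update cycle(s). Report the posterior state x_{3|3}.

step 1: x^-=[-2.2257, 1.4100]  P^-=[1.0112 0.0990; 0.0990 0.4600]  H_jac=[-0.6091 0.0000; 0.0000 -0.9871]  S=[0.7251 0.0675; 0.0675 0.6482]  K=[-0.8435 -0.0629; -0.0181 -0.6986]  nu=[-1.2169, 2.7699]  x^+=[-1.3735, -0.5030]  P^+=[0.4855 0.0196; 0.0196 0.1417]
step 2: x^-=[-1.4892, -0.5030]  P^-=[0.7920 0.0592; 0.0592 0.2017]  H_jac=[0.0815 0.0000; 0.0000 0.4821]  S=[0.3553 0.0103; 0.0103 0.2469]  K=[0.1786 0.1081; 0.0021 0.3938]  nu=[3.0267, -1.8761]  x^+=[-1.1513, -1.2353]  P^+=[0.7774 0.0478; 0.0478 0.1634]
step 3: x^-=[-1.4354, -1.2353]  P^-=[1.0980 0.0924; 0.0924 0.2234]  H_jac=[0.1350 0.0000; 0.0000 0.9443]  S=[0.3700 0.0198; 0.0198 0.3992]  K=[0.3899 0.1992; 0.0055 0.5282]  nu=[2.5509, 2.4708]  x^+=[0.0513, 0.0836]  P^+=[1.0229 0.0455; 0.0455 0.1119]

x_post = [0.0513, 0.0836]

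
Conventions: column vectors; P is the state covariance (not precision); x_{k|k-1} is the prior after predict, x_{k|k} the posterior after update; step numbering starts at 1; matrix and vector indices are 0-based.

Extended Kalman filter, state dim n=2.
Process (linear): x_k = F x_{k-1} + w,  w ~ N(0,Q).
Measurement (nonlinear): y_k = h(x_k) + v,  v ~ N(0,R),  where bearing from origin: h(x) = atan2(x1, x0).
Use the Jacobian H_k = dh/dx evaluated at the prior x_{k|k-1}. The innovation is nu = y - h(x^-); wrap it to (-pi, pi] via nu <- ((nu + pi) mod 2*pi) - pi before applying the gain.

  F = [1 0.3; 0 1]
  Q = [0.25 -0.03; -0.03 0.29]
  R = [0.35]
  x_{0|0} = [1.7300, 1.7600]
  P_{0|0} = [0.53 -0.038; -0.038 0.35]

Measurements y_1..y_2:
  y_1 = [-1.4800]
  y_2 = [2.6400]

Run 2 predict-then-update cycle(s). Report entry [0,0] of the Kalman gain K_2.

step 1: x^-=[2.2580, 1.7600]  P^-=[0.7887 0.0370; 0.0370 0.6400]  H_jac=[-0.2147 0.2755]  S=[0.4306]  K=[-0.3697; 0.3910]  nu=[-2.1421]  x^+=[3.0499, 0.9223]  P^+=[0.7299 0.0992; 0.0992 0.5742]
step 2: x^-=[3.3266, 0.9223]  P^-=[1.0911 0.2415; 0.2415 0.8642]  H_jac=[-0.0774 0.2791]  S=[0.4134]  K=[-0.0412; 0.5383]  nu=[2.3695]  x^+=[3.2289, 2.1978]  P^+=[1.0904 0.2507; 0.2507 0.7444]

K[0,0] = -0.0412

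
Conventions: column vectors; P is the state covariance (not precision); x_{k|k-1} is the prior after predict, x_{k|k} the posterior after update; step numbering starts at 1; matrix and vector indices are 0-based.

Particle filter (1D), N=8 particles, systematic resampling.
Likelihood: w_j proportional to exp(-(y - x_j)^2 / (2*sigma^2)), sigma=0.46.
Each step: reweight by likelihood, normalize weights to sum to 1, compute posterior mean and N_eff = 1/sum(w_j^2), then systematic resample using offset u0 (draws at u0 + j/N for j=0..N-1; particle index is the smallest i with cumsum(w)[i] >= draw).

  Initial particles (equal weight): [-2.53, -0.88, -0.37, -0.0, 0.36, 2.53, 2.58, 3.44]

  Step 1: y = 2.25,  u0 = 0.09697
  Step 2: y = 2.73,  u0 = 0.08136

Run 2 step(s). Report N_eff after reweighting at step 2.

N_eff = 7.9966

step 1: w=[0.0000, 0.0000, 0.0000, 0.0000, 0.0001, 0.5068, 0.4716, 0.0215]  mean=2.5728  Neff=2.0846  idx=[5, 5, 5, 5, 6, 6, 6, 6]
step 2: w=[0.1224, 0.1224, 0.1224, 0.1224, 0.1276, 0.1276, 0.1276, 0.1276]  mean=2.5555  Neff=7.9966  idx=[0, 1, 2, 3, 4, 5, 6, 7]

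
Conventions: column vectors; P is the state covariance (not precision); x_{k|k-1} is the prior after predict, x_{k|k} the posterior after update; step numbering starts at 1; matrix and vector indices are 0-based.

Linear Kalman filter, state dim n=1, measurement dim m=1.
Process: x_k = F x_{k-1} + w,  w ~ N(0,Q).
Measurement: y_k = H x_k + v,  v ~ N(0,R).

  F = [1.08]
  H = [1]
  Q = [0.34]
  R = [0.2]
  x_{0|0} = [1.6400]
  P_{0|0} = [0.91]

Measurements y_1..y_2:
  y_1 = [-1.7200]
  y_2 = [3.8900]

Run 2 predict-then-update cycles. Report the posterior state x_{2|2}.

x_post = [2.4718]

step 1: x^-=[1.7712]  P^-=[1.4014]  S=[1.6014]  K=[0.8751]  nu=[-3.4912]  x^+=[-1.2840]  P^+=[0.1750]
step 2: x^-=[-1.3867]  P^-=[0.5441]  S=[0.7441]  K=[0.7312]  nu=[5.2767]  x^+=[2.4718]  P^+=[0.1462]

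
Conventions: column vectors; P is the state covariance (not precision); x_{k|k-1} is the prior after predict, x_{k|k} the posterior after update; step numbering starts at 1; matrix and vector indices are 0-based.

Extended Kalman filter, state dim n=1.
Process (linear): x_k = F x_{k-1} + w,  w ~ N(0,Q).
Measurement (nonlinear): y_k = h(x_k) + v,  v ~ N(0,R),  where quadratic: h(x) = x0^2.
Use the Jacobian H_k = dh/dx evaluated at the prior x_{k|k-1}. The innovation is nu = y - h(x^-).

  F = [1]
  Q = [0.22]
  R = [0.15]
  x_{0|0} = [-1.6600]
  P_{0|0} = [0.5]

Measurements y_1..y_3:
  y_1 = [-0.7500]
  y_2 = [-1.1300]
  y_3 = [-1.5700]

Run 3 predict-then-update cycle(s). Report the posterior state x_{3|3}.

x_post = [-0.7986]

step 1: x^-=[-1.6600]  P^-=[0.7200]  H_jac=[-3.3200]  S=[8.0861]  K=[-0.2956]  nu=[-3.5056]  x^+=[-0.6237]  P^+=[0.0134]
step 2: x^-=[-0.6237]  P^-=[0.2334]  H_jac=[-1.2474]  S=[0.5131]  K=[-0.5673]  nu=[-1.5190]  x^+=[0.2381]  P^+=[0.0682]
step 3: x^-=[0.2381]  P^-=[0.2882]  H_jac=[0.4761]  S=[0.2153]  K=[0.6373]  nu=[-1.6267]  x^+=[-0.7986]  P^+=[0.2008]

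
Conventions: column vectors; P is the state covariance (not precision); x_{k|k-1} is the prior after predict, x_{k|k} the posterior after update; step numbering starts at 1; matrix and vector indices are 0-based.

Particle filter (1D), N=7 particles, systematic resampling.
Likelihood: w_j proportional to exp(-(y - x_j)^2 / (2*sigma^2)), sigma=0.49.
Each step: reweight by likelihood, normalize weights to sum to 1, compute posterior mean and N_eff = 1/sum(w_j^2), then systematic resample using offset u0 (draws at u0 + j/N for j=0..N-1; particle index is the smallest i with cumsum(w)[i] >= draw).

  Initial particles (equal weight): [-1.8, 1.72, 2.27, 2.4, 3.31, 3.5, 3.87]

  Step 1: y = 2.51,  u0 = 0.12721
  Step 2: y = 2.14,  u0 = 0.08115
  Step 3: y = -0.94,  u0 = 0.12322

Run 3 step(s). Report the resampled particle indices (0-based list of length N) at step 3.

resampled_idx = [0, 1, 1, 2, 3, 3, 6]

step 1: w=[0.0000, 0.1069, 0.3479, 0.3825, 0.1034, 0.0509, 0.0083]  mean=2.4445  Neff=3.4235  idx=[2, 2, 2, 3, 3, 4, 5]
step 2: w=[0.2049, 0.2049, 0.2049, 0.1843, 0.1843, 0.0123, 0.0045]  mean=2.3362  Neff=5.1540  idx=[0, 1, 1, 2, 3, 3, 4]
step 3: w=[0.2218, 0.2218, 0.2218, 0.2218, 0.0377, 0.0377, 0.0377]  mean=2.2847  Neff=4.9760  idx=[0, 1, 1, 2, 3, 3, 6]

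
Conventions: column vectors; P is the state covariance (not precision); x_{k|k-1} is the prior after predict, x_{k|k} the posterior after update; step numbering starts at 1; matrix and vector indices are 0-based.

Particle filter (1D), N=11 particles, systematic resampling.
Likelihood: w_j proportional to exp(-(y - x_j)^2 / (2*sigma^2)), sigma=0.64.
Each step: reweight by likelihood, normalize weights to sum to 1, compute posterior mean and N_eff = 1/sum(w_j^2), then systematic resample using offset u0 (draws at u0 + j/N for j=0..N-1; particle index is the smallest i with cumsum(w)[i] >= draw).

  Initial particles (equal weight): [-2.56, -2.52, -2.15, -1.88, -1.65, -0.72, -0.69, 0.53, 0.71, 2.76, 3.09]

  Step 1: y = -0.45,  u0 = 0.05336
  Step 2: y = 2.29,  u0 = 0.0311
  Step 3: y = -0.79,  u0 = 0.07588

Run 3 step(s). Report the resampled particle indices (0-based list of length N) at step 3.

step 1: w=[0.0017, 0.0020, 0.0111, 0.0312, 0.0652, 0.3460, 0.3525, 0.1171, 0.0732, 0.0000, 0.0000]  mean=-0.5777  Neff=3.7253  idx=[4, 5, 5, 5, 5, 6, 6, 6, 6, 7, 8]
step 2: w=[0.0000, 0.0002, 0.0002, 0.0002, 0.0002, 0.0003, 0.0003, 0.0003, 0.0003, 0.3237, 0.6743]  mean=0.6489  Neff=1.7874  idx=[9, 9, 9, 9, 10, 10, 10, 10, 10, 10, 10]
step 3: w=[0.1287, 0.1287, 0.1287, 0.1287, 0.0693, 0.0693, 0.0693, 0.0693, 0.0693, 0.0693, 0.0693]  mean=0.6173  Neff=10.0090  idx=[0, 1, 2, 2, 3, 4, 5, 6, 8, 9, 10]

resampled_idx = [0, 1, 2, 2, 3, 4, 5, 6, 8, 9, 10]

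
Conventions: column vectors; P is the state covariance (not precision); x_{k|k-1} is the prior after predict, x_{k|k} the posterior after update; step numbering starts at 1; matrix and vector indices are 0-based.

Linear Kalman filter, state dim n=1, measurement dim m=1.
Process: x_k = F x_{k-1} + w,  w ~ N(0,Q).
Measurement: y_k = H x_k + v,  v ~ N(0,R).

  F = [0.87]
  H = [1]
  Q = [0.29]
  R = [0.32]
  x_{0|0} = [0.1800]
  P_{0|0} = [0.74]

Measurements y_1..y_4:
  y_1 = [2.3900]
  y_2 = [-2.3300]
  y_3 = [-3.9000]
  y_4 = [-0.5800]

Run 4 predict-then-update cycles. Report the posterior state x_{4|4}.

x_post = [-1.2691]

step 1: x^-=[0.1566]  P^-=[0.8501]  S=[1.1701]  K=[0.7265]  nu=[2.2334]  x^+=[1.7792]  P^+=[0.2325]
step 2: x^-=[1.5479]  P^-=[0.4660]  S=[0.7860]  K=[0.5929]  nu=[-3.8779]  x^+=[-0.7511]  P^+=[0.1897]
step 3: x^-=[-0.6535]  P^-=[0.4336]  S=[0.7536]  K=[0.5754]  nu=[-3.2465]  x^+=[-2.5214]  P^+=[0.1841]
step 4: x^-=[-2.1936]  P^-=[0.4294]  S=[0.7494]  K=[0.5730]  nu=[1.6136]  x^+=[-1.2691]  P^+=[0.1833]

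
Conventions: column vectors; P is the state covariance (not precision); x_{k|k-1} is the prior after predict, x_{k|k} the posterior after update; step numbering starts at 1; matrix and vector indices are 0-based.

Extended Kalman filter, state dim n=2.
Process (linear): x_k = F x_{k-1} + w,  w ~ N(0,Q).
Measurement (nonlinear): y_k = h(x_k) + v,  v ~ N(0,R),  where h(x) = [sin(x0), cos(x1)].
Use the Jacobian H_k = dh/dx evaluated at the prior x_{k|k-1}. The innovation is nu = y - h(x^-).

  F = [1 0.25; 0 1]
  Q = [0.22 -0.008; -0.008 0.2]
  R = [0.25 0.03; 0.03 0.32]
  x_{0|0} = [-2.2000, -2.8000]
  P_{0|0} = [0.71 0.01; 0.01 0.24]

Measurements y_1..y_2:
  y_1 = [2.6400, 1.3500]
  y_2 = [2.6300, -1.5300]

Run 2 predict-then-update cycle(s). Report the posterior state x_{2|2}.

x_post = [-4.2726, -2.7229]

step 1: x^-=[-2.9000, -2.8000]  P^-=[0.9500 0.0620; 0.0620 0.4400]  H_jac=[-0.9710 0.0000; 0.0000 0.3350]  S=[1.1456 0.0098; 0.0098 0.3694]  K=[-0.8058 0.0777; -0.0560 0.4005]  nu=[2.8792, 2.2922]  x^+=[-5.0421, -2.0431]  P^+=[0.2051 0.0020; 0.0020 0.3776]
step 2: x^-=[-5.5529, -2.0431]  P^-=[0.4497 0.0884; 0.0884 0.5776]  H_jac=[0.7450 0.0000; 0.0000 0.8905]  S=[0.4996 0.0887; 0.0887 0.7781]  K=[0.6661 0.0253; 0.0148 0.6594]  nu=[1.9629, -1.0751]  x^+=[-4.2726, -2.7229]  P^+=[0.2246 0.0315; 0.0315 0.2374]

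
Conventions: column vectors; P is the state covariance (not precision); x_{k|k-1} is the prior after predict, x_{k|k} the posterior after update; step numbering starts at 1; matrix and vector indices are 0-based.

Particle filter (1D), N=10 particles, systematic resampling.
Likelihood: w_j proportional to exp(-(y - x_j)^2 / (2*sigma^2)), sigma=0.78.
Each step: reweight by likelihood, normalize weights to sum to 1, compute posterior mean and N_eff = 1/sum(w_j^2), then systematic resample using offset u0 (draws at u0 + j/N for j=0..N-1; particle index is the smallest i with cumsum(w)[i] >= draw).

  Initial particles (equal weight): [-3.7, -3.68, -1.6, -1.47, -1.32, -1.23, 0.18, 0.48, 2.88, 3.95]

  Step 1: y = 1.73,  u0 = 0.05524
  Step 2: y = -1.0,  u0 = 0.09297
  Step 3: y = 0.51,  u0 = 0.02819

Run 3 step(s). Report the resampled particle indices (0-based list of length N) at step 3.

resampled_idx = [0, 1, 2, 3, 4, 5, 6, 7, 8, 9]

step 1: w=[0.0000, 0.0000, 0.0001, 0.0003, 0.0006, 0.0010, 0.1798, 0.3587, 0.4369, 0.0226]  mean=1.5492  Neff=2.8378  idx=[6, 6, 7, 7, 7, 8, 8, 8, 8, 8]
step 2: w=[0.2811, 0.2811, 0.1459, 0.1459, 0.1459, 0.0000, 0.0000, 0.0000, 0.0000, 0.0000]  mean=0.3114  Neff=4.5059  idx=[0, 0, 1, 1, 1, 2, 2, 3, 4, 4]
step 3: w=[0.0956, 0.0956, 0.0956, 0.0956, 0.0956, 0.1044, 0.1044, 0.1044, 0.1044, 0.1044]  mean=0.3367  Neff=9.9804  idx=[0, 1, 2, 3, 4, 5, 6, 7, 8, 9]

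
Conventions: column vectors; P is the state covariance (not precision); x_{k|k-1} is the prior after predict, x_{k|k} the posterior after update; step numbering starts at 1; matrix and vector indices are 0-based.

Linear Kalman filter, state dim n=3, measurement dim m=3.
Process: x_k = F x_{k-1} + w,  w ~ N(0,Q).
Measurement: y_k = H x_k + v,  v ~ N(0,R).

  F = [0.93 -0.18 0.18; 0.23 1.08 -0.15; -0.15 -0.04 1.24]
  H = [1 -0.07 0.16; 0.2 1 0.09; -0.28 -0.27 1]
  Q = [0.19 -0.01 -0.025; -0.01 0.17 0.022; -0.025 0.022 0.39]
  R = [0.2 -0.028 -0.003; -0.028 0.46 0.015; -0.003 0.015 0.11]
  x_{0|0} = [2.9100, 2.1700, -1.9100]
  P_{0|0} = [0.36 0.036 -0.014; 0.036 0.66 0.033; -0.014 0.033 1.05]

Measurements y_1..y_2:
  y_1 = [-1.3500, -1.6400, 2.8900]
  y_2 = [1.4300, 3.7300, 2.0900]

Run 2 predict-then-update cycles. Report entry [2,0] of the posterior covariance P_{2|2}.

step 1: x^-=[1.9719, 3.2994, -2.8917]  P^-=[0.5379 -0.0463 0.1402; -0.0463 0.9907 -0.1803; 0.1402 -0.1803 2.0160]  S=[0.8497 -0.0170 0.3536; -0.0170 1.4426 -0.2371; 0.3536 -0.2371 2.2523]  K=[0.7081 0.0422 -0.1058; -0.1125 0.6502 -0.1069; 0.1939 0.1682 0.8866]  nu=[-2.6283, -5.0735, 7.2247]  x^+=[-0.8675, -0.4760, 2.1503]  P^+=[0.1359 -0.0307 0.0166; -0.0307 0.3004 0.0708; 0.0166 0.0708 0.1232]
step 2: x^-=[-0.3341, -1.0362, 2.8156]  P^-=[0.3326 -0.0582 -0.0116; -0.0582 0.4910 0.0871; -0.0116 0.0871 0.5695]  S=[0.5520 -0.0330 -0.0021; -0.0330 0.9609 0.0174; -0.0021 0.0174 0.6920]  K=[0.6078 0.0308 -0.1275; -0.1124 0.5042 -0.0552; 0.1439 0.1322 0.7907]  nu=[1.2410, 4.5796, -1.0989]  x^+=[0.7015, 1.1938, 2.7305]  P^+=[0.1175 -0.0291 0.0096; -0.0291 0.2349 0.0571; 0.0096 0.0571 0.1066]

P_post[2,0] = 0.0096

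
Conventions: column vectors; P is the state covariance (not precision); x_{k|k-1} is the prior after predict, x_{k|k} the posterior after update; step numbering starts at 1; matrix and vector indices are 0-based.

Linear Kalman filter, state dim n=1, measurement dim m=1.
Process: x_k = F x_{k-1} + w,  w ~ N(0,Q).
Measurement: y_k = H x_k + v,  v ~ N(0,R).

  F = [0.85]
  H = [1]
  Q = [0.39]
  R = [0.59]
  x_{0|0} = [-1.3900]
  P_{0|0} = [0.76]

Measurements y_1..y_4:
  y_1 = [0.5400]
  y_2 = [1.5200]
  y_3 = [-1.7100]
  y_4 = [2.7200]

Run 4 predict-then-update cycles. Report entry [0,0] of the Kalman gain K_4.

step 1: x^-=[-1.1815]  P^-=[0.9391]  S=[1.5291]  K=[0.6142]  nu=[1.7215]  x^+=[-0.1242]  P^+=[0.3623]
step 2: x^-=[-0.1056]  P^-=[0.6518]  S=[1.2418]  K=[0.5249]  nu=[1.6256]  x^+=[0.7476]  P^+=[0.3097]
step 3: x^-=[0.6355]  P^-=[0.6137]  S=[1.2037]  K=[0.5099]  nu=[-2.3455]  x^+=[-0.5604]  P^+=[0.3008]
step 4: x^-=[-0.4763]  P^-=[0.6073]  S=[1.1973]  K=[0.5072]  nu=[3.1963]  x^+=[1.1450]  P^+=[0.2993]

K[0,0] = 0.5072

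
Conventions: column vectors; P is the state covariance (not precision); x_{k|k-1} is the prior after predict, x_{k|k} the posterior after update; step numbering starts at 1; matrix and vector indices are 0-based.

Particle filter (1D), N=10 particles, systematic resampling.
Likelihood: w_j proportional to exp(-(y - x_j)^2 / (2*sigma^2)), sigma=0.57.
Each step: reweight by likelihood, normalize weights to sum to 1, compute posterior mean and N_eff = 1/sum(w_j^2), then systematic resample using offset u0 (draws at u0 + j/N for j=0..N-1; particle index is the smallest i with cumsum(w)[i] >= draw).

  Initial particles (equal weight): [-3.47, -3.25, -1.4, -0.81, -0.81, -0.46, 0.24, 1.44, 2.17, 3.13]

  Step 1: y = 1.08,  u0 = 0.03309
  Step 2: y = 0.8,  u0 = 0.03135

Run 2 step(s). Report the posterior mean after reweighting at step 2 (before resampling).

step 1: w=[0.0000, 0.0000, 0.0001, 0.0030, 0.0030, 0.0192, 0.2495, 0.6053, 0.1187, 0.0011]  mean=1.1790  Neff=2.2566  idx=[6, 6, 6, 7, 7, 7, 7, 7, 7, 8]
step 2: w=[0.1210, 0.1210, 0.1210, 0.1044, 0.1044, 0.1044, 0.1044, 0.1044, 0.1044, 0.0109]  mean=1.0125  Neff=9.1432  idx=[0, 1, 1, 2, 3, 4, 5, 6, 7, 8]

post_mean = 1.0125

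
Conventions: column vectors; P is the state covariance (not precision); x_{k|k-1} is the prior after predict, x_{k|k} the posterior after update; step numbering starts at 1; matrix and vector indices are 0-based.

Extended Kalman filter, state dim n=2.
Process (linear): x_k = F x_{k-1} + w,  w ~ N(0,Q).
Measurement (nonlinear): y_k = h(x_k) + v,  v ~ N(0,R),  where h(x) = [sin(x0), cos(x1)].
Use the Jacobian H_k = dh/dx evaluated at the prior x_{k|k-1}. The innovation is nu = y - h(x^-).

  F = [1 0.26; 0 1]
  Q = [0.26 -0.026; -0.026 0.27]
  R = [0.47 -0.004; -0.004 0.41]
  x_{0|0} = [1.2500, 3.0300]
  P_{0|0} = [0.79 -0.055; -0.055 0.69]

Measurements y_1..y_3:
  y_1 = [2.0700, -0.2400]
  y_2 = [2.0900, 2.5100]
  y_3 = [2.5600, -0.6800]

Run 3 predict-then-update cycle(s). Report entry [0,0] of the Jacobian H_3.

H_jac[0,0] = 0.7624

step 1: x^-=[2.0378, 3.0300]  P^-=[1.0680 0.0984; 0.0984 0.9600]  H_jac=[-0.4502 0.0000; 0.0000 -0.1114]  S=[0.6865 0.0009; 0.0009 0.4219]  K=[-0.7004 -0.0244; -0.0642 -0.2532]  nu=[1.1771, 0.7538]  x^+=[1.1949, 2.7636]  P^+=[0.7310 0.0648; 0.0648 0.9301]
step 2: x^-=[1.9135, 2.7636]  P^-=[1.0875 0.2806; 0.2806 1.2001]  H_jac=[-0.3360 0.0000; 0.0000 -0.3691]  S=[0.5928 0.0308; 0.0308 0.5735]  K=[-0.6088 -0.1479; -0.1192 -0.7660]  nu=[1.1481, 3.4394]  x^+=[0.7059, -0.0078]  P^+=[0.8498 0.1577; 0.1577 0.8496]
step 3: x^-=[0.7038, -0.0078]  P^-=[1.2492 0.3526; 0.3526 1.1196]  H_jac=[0.7624 0.0000; 0.0000 0.0078]  S=[1.1960 -0.0019; -0.0019 0.4101]  K=[0.7963 0.0104; 0.2248 0.0224]  nu=[1.9129, -1.6800]  x^+=[2.2095, 0.3845]  P^+=[0.4908 0.1385; 0.1385 1.0589]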